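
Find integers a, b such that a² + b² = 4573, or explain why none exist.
27² + 62² (a=27, b=62)

Factorization: 4573 = 17 × 269
By Fermat: n is sum of two squares iff every prime p ≡ 3 (mod 4) appears to even power.
All primes ≡ 3 (mod 4) appear to even power.
Search a = 0, 1, 2, … for 4573 - a² a perfect square: first hit at a = 27: 4573 - 729 = 3844 = 62².
4573 = 27² + 62² = 729 + 3844 ✓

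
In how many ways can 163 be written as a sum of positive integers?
142798995930

p(n) counts ways to write n as a sum of positive integers (order ignored).
Euler's pentagonal recurrence: p(k) = p(k-1) + p(k-2) - p(k-5) - p(k-7) + p(k-12) + p(k-15) - ... (offsets j(3j∓1)/2, signs ++--, p(0)=1, p(<0)=0).
DP table for k = 0..162: p(0)=1, p(1)=1, p(2)=2, p(3)=3, p(4)=5, p(5)=7, p(6)=11, p(7)=15, p(8)=22, p(9)=30, p(10)=42, p(11)=56, p(12)=77, p(13)=101, p(14)=135, p(15)=176, p(16)=231, p(17)=297, p(18)=385, p(19)=490, p(20)=627, p(21)=792, p(22)=1002, p(23)=1255, p(24)=1575, p(25)=1958, p(26)=2436, p(27)=3010, p(28)=3718, p(29)=4565, p(30)=5604, p(31)=6842, p(32)=8349, p(33)=10143, p(34)=12310, p(35)=14883, p(36)=17977, p(37)=21637, p(38)=26015, p(39)=31185, p(40)=37338, p(41)=44583, p(42)=53174, p(43)=63261, p(44)=75175, p(45)=89134, p(46)=105558, p(47)=124754, p(48)=147273, p(49)=173525, p(50)=204226, p(51)=239943, p(52)=281589, p(53)=329931, p(54)=386155, p(55)=451276, p(56)=526823, p(57)=614154, p(58)=715220, p(59)=831820, p(60)=966467, p(61)=1121505, p(62)=1300156, p(63)=1505499, p(64)=1741630, p(65)=2012558, p(66)=2323520, p(67)=2679689, p(68)=3087735, p(69)=3554345, p(70)=4087968, p(71)=4697205, p(72)=5392783, p(73)=6185689, p(74)=7089500, p(75)=8118264, p(76)=9289091, p(77)=10619863, p(78)=12132164, p(79)=13848650, p(80)=15796476, p(81)=18004327, p(82)=20506255, p(83)=23338469, p(84)=26543660, p(85)=30167357, p(86)=34262962, p(87)=38887673, p(88)=44108109, p(89)=49995925, p(90)=56634173, p(91)=64112359, p(92)=72533807, p(93)=82010177, p(94)=92669720, p(95)=104651419, p(96)=118114304, p(97)=133230930, p(98)=150198136, p(99)=169229875, p(100)=190569292, p(101)=214481126, p(102)=241265379, p(103)=271248950, p(104)=304801365, p(105)=342325709, p(106)=384276336, p(107)=431149389, p(108)=483502844, p(109)=541946240, p(110)=607163746, p(111)=679903203, p(112)=761002156, p(113)=851376628, p(114)=952050665, p(115)=1064144451, p(116)=1188908248, p(117)=1327710076, p(118)=1482074143, p(119)=1653668665, p(120)=1844349560, p(121)=2056148051, p(122)=2291320912, p(123)=2552338241, p(124)=2841940500, p(125)=3163127352, p(126)=3519222692, p(127)=3913864295, p(128)=4351078600, p(129)=4835271870, p(130)=5371315400, p(131)=5964539504, p(132)=6620830889, p(133)=7346629512, p(134)=8149040695, p(135)=9035836076, p(136)=10015581680, p(137)=11097645016, p(138)=12292341831, p(139)=13610949895, p(140)=15065878135, p(141)=16670689208, p(142)=18440293320, p(143)=20390982757, p(144)=22540654445, p(145)=24908858009, p(146)=27517052599, p(147)=30388671978, p(148)=33549419497, p(149)=37027355200, p(150)=40853235313, p(151)=45060624582, p(152)=49686288421, p(153)=54770336324, p(154)=60356673280, p(155)=66493182097, p(156)=73232243759, p(157)=80630964769, p(158)=88751778802, p(159)=97662728555, p(160)=107438159466, p(161)=118159068427, p(162)=129913904637.
Final step: p(163) = p(162) + p(161) - p(158) - p(156) + p(151) + p(148) - p(141) - p(137) + p(128) + p(123) - p(112) - p(106) + p(93) + p(86) - p(71) - p(63) + p(46) + p(37) - p(18) - p(8)
= 129913904637 + 118159068427 - 88751778802 - 73232243759 + 45060624582 + 33549419497 - 16670689208 - 11097645016 + 4351078600 + 2552338241 - 761002156 - 384276336 + 82010177 + 34262962 - 4697205 - 1505499 + 105558 + 21637 - 385 - 22
= 142798995930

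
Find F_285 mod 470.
190

Matrix identity: Q^n = [[F_(n+1), F_n], [F_n, F_(n-1)]] with Q = [[1,1],[1,0]].
n = 285 = 100011101₂. Square-and-multiply, entries mod 470:
Q^1 = [[1,1],[1,0]]
Q^2 = (Q^1)² = [[2,1],[1,1]]
Q^4 = (Q^2)² = [[5,3],[3,2]]
Q^8 = (Q^4)² = [[34,21],[21,13]]
Q^17 = (Q^8)²·Q = [[234,187],[187,47]]
Q^35 = (Q^17)²·Q = [[332,425],[425,377]]
Q^71 = (Q^35)²·Q = [[444,389],[389,55]]
Q^142 = (Q^71)² = [[187,1],[1,186]]
Q^285 = (Q^142)²·Q = [[93,190],[190,373]]
F_285 mod 470 = Q^285[0][1] = 190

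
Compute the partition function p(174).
397125074750

p(n) counts ways to write n as a sum of positive integers (order ignored).
Euler's pentagonal recurrence: p(k) = p(k-1) + p(k-2) - p(k-5) - p(k-7) + p(k-12) + p(k-15) - ... (offsets j(3j∓1)/2, signs ++--, p(0)=1, p(<0)=0).
DP table for k = 0..173: p(0)=1, p(1)=1, p(2)=2, p(3)=3, p(4)=5, p(5)=7, p(6)=11, p(7)=15, p(8)=22, p(9)=30, p(10)=42, p(11)=56, p(12)=77, p(13)=101, p(14)=135, p(15)=176, p(16)=231, p(17)=297, p(18)=385, p(19)=490, p(20)=627, p(21)=792, p(22)=1002, p(23)=1255, p(24)=1575, p(25)=1958, p(26)=2436, p(27)=3010, p(28)=3718, p(29)=4565, p(30)=5604, p(31)=6842, p(32)=8349, p(33)=10143, p(34)=12310, p(35)=14883, p(36)=17977, p(37)=21637, p(38)=26015, p(39)=31185, p(40)=37338, p(41)=44583, p(42)=53174, p(43)=63261, p(44)=75175, p(45)=89134, p(46)=105558, p(47)=124754, p(48)=147273, p(49)=173525, p(50)=204226, p(51)=239943, p(52)=281589, p(53)=329931, p(54)=386155, p(55)=451276, p(56)=526823, p(57)=614154, p(58)=715220, p(59)=831820, p(60)=966467, p(61)=1121505, p(62)=1300156, p(63)=1505499, p(64)=1741630, p(65)=2012558, p(66)=2323520, p(67)=2679689, p(68)=3087735, p(69)=3554345, p(70)=4087968, p(71)=4697205, p(72)=5392783, p(73)=6185689, p(74)=7089500, p(75)=8118264, p(76)=9289091, p(77)=10619863, p(78)=12132164, p(79)=13848650, p(80)=15796476, p(81)=18004327, p(82)=20506255, p(83)=23338469, p(84)=26543660, p(85)=30167357, p(86)=34262962, p(87)=38887673, p(88)=44108109, p(89)=49995925, p(90)=56634173, p(91)=64112359, p(92)=72533807, p(93)=82010177, p(94)=92669720, p(95)=104651419, p(96)=118114304, p(97)=133230930, p(98)=150198136, p(99)=169229875, p(100)=190569292, p(101)=214481126, p(102)=241265379, p(103)=271248950, p(104)=304801365, p(105)=342325709, p(106)=384276336, p(107)=431149389, p(108)=483502844, p(109)=541946240, p(110)=607163746, p(111)=679903203, p(112)=761002156, p(113)=851376628, p(114)=952050665, p(115)=1064144451, p(116)=1188908248, p(117)=1327710076, p(118)=1482074143, p(119)=1653668665, p(120)=1844349560, p(121)=2056148051, p(122)=2291320912, p(123)=2552338241, p(124)=2841940500, p(125)=3163127352, p(126)=3519222692, p(127)=3913864295, p(128)=4351078600, p(129)=4835271870, p(130)=5371315400, p(131)=5964539504, p(132)=6620830889, p(133)=7346629512, p(134)=8149040695, p(135)=9035836076, p(136)=10015581680, p(137)=11097645016, p(138)=12292341831, p(139)=13610949895, p(140)=15065878135, p(141)=16670689208, p(142)=18440293320, p(143)=20390982757, p(144)=22540654445, p(145)=24908858009, p(146)=27517052599, p(147)=30388671978, p(148)=33549419497, p(149)=37027355200, p(150)=40853235313, p(151)=45060624582, p(152)=49686288421, p(153)=54770336324, p(154)=60356673280, p(155)=66493182097, p(156)=73232243759, p(157)=80630964769, p(158)=88751778802, p(159)=97662728555, p(160)=107438159466, p(161)=118159068427, p(162)=129913904637, p(163)=142798995930, p(164)=156919475295, p(165)=172389800255, p(166)=189334822579, p(167)=207890420102, p(168)=228204732751, p(169)=250438925115, p(170)=274768617130, p(171)=301384802048, p(172)=330495499613, p(173)=362326859895.
Final step: p(174) = p(173) + p(172) - p(169) - p(167) + p(162) + p(159) - p(152) - p(148) + p(139) + p(134) - p(123) - p(117) + p(104) + p(97) - p(82) - p(74) + p(57) + p(48) - p(29) - p(19)
= 362326859895 + 330495499613 - 250438925115 - 207890420102 + 129913904637 + 97662728555 - 49686288421 - 33549419497 + 13610949895 + 8149040695 - 2552338241 - 1327710076 + 304801365 + 133230930 - 20506255 - 7089500 + 614154 + 147273 - 4565 - 490
= 397125074750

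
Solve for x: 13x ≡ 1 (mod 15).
7

gcd(13, 15) = 1, so the inverse exists.
Extended Euclidean algorithm on (15, 13):
15 = 1 × 13 + 2  ⟹  2 = (1)·15 + (-1)·13
13 = 6 × 2 + 1  ⟹  1 = (-6)·15 + (7)·13
So (7)·13 ≡ 1 (mod 15), i.e. 13^(-1) ≡ 7 (mod 15).
Check: 13 × 7 = 91 ≡ 1 (mod 15)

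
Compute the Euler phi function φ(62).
30

62 = 2 × 31
φ(n) = n × ∏(1 - 1/p) for each prime p dividing n
φ(62) = 62 × (1 - 1/2) × (1 - 1/31) = 30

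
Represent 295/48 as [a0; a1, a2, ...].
[6; 6, 1, 6]

Euclidean algorithm steps:
295 = 6 × 48 + 7
48 = 6 × 7 + 6
7 = 1 × 6 + 1
6 = 6 × 1 + 0
Continued fraction: [6; 6, 1, 6]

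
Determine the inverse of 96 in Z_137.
10

gcd(96, 137) = 1, so the inverse exists.
Extended Euclidean algorithm on (137, 96):
137 = 1 × 96 + 41  ⟹  41 = (1)·137 + (-1)·96
96 = 2 × 41 + 14  ⟹  14 = (-2)·137 + (3)·96
41 = 2 × 14 + 13  ⟹  13 = (5)·137 + (-7)·96
14 = 1 × 13 + 1  ⟹  1 = (-7)·137 + (10)·96
So (10)·96 ≡ 1 (mod 137), i.e. 96^(-1) ≡ 10 (mod 137).
Check: 96 × 10 = 960 ≡ 1 (mod 137)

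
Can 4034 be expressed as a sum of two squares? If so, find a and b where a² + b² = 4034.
35² + 53² (a=35, b=53)

Factorization: 4034 = 2 × 2017
By Fermat: n is sum of two squares iff every prime p ≡ 3 (mod 4) appears to even power.
All primes ≡ 3 (mod 4) appear to even power.
Search a = 0, 1, 2, … for 4034 - a² a perfect square: first hit at a = 35: 4034 - 1225 = 2809 = 53².
4034 = 35² + 53² = 1225 + 2809 ✓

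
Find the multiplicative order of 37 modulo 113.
112

113 is prime, so ord(37) divides φ(113) = 112.
Divisors of 112: 1, 2, 4, 7, 8, 14, 16, 28, 56, 112.
Repeated squaring: 37^1 ≡ 37, 37^2 ≡ 13, 37^4 ≡ 56, 37^8 ≡ 85, 37^16 ≡ 106, 37^32 ≡ 49, 37^64 ≡ 28 (mod 113).
Test 37^d mod 113 for each divisor d in increasing order:
37^1 ≡ 37
37^2 ≡ 13
37^4 ≡ 56
37^7 = 37^4·37^2·37^1 ≡ 42
37^8 ≡ 85
37^14 = 37^8·37^4·37^2 ≡ 69
37^16 ≡ 106
37^28 = 37^16·37^8·37^4 ≡ 15
37^56 = 37^32·37^16·37^8 ≡ 112
37^112 = 37^64·37^32·37^16 ≡ 1  ← first divisor giving 1
The order is 112.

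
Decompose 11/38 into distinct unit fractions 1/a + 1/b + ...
1/4 + 1/26 + 1/988

Greedy algorithm:
11/38: ceiling(38/11) = 4, use 1/4
3/76: ceiling(76/3) = 26, use 1/26
1/988: ceiling(988/1) = 988, use 1/988
Result: 11/38 = 1/4 + 1/26 + 1/988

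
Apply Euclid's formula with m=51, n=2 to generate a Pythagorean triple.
(2597, 204, 2605)

Euclid's formula: a = m² - n², b = 2mn, c = m² + n²
m = 51, n = 2
a = 51² - 2² = 2601 - 4 = 2597
b = 2 × 51 × 2 = 204
c = 51² + 2² = 2601 + 4 = 2605
Verification: 2597² + 204² = 6744409 + 41616 = 6786025 = 2605² ✓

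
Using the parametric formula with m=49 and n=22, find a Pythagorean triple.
(1917, 2156, 2885)

Euclid's formula: a = m² - n², b = 2mn, c = m² + n²
m = 49, n = 22
a = 49² - 22² = 2401 - 484 = 1917
b = 2 × 49 × 22 = 2156
c = 49² + 22² = 2401 + 484 = 2885
Verification: 1917² + 2156² = 3674889 + 4648336 = 8323225 = 2885² ✓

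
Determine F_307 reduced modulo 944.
181

Matrix identity: Q^n = [[F_(n+1), F_n], [F_n, F_(n-1)]] with Q = [[1,1],[1,0]].
n = 307 = 100110011₂. Square-and-multiply, entries mod 944:
Q^1 = [[1,1],[1,0]]
Q^2 = (Q^1)² = [[2,1],[1,1]]
Q^4 = (Q^2)² = [[5,3],[3,2]]
Q^9 = (Q^4)²·Q = [[55,34],[34,21]]
Q^19 = (Q^9)²·Q = [[157,405],[405,696]]
Q^38 = (Q^19)² = [[818,905],[905,857]]
Q^76 = (Q^38)² = [[405,755],[755,594]]
Q^153 = (Q^76)²·Q = [[551,562],[562,933]]
Q^307 = (Q^153)²·Q = [[637,181],[181,456]]
F_307 mod 944 = Q^307[0][1] = 181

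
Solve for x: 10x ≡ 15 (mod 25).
x ≡ 4 (mod 5)

gcd(10, 25) = 5, which divides 15, so solutions exist.
Divide through by 5: 2x ≡ 3 (mod 5).
Find 2^(-1) mod 5 by the extended Euclidean algorithm:
5 = 2 × 2 + 1  ⟹  1 = (1)·5 + (-2)·2
So (-2)·2 ≡ 1 (mod 5), i.e. 2^(-1) ≡ -2 ≡ 3 (mod 5).
x ≡ 3 × 3 = 9 ≡ 4 (mod 5).
Check: 10 × 4 = 40 ≡ 15 (mod 25).
x ≡ 4 (mod 5), giving 5 solutions mod 25.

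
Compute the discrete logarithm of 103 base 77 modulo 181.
163

Baby-step giant-step with step n = ⌈√181⌉ = 14.
Baby steps 77^j mod 181 (j:value) for j=0..13: 0:1, 1:77, 2:137, 3:51, 4:126, 5:109, 6:67, 7:91, 8:129, 9:159, 10:116, 11:63, 12:145, 13:124.
Giant-step multiplier: 77^(-14) ≡ 77^(180-14) = 77^166 ≡ 4 (mod 181).
Giant steps γ_i = 103·4^i mod 181: γ_0=103, γ_1=50, γ_2=19, γ_3=76, γ_4=123, γ_5=130, γ_6=158, γ_7=89, γ_8=175, γ_9=157, γ_10=85, γ_11=159 (in table at j=9).
x = i·n + j = 11·14 + 9 = 163.
Check: 77^163 ≡ 103 (mod 181).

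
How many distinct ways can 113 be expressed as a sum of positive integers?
851376628

p(n) counts ways to write n as a sum of positive integers (order ignored).
Euler's pentagonal recurrence: p(k) = p(k-1) + p(k-2) - p(k-5) - p(k-7) + p(k-12) + p(k-15) - ... (offsets j(3j∓1)/2, signs ++--, p(0)=1, p(<0)=0).
DP table for k = 0..112: p(0)=1, p(1)=1, p(2)=2, p(3)=3, p(4)=5, p(5)=7, p(6)=11, p(7)=15, p(8)=22, p(9)=30, p(10)=42, p(11)=56, p(12)=77, p(13)=101, p(14)=135, p(15)=176, p(16)=231, p(17)=297, p(18)=385, p(19)=490, p(20)=627, p(21)=792, p(22)=1002, p(23)=1255, p(24)=1575, p(25)=1958, p(26)=2436, p(27)=3010, p(28)=3718, p(29)=4565, p(30)=5604, p(31)=6842, p(32)=8349, p(33)=10143, p(34)=12310, p(35)=14883, p(36)=17977, p(37)=21637, p(38)=26015, p(39)=31185, p(40)=37338, p(41)=44583, p(42)=53174, p(43)=63261, p(44)=75175, p(45)=89134, p(46)=105558, p(47)=124754, p(48)=147273, p(49)=173525, p(50)=204226, p(51)=239943, p(52)=281589, p(53)=329931, p(54)=386155, p(55)=451276, p(56)=526823, p(57)=614154, p(58)=715220, p(59)=831820, p(60)=966467, p(61)=1121505, p(62)=1300156, p(63)=1505499, p(64)=1741630, p(65)=2012558, p(66)=2323520, p(67)=2679689, p(68)=3087735, p(69)=3554345, p(70)=4087968, p(71)=4697205, p(72)=5392783, p(73)=6185689, p(74)=7089500, p(75)=8118264, p(76)=9289091, p(77)=10619863, p(78)=12132164, p(79)=13848650, p(80)=15796476, p(81)=18004327, p(82)=20506255, p(83)=23338469, p(84)=26543660, p(85)=30167357, p(86)=34262962, p(87)=38887673, p(88)=44108109, p(89)=49995925, p(90)=56634173, p(91)=64112359, p(92)=72533807, p(93)=82010177, p(94)=92669720, p(95)=104651419, p(96)=118114304, p(97)=133230930, p(98)=150198136, p(99)=169229875, p(100)=190569292, p(101)=214481126, p(102)=241265379, p(103)=271248950, p(104)=304801365, p(105)=342325709, p(106)=384276336, p(107)=431149389, p(108)=483502844, p(109)=541946240, p(110)=607163746, p(111)=679903203, p(112)=761002156.
Final step: p(113) = p(112) + p(111) - p(108) - p(106) + p(101) + p(98) - p(91) - p(87) + p(78) + p(73) - p(62) - p(56) + p(43) + p(36) - p(21) - p(13)
= 761002156 + 679903203 - 483502844 - 384276336 + 214481126 + 150198136 - 64112359 - 38887673 + 12132164 + 6185689 - 1300156 - 526823 + 63261 + 17977 - 792 - 101
= 851376628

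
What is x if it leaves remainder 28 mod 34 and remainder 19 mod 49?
1048

Using Chinese Remainder Theorem:
M = 34 × 49 = 1666
M1 = 49, M2 = 34
y1 = 49^(-1) mod 34 = 25
y2 = 34^(-1) mod 49 = 13
x = (28×49×25 + 19×34×13) mod 1666 = 1048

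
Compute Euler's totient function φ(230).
88

230 = 2 × 5 × 23
φ(n) = n × ∏(1 - 1/p) for each prime p dividing n
φ(230) = 230 × (1 - 1/2) × (1 - 1/5) × (1 - 1/23) = 88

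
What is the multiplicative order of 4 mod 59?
29

59 is prime, so ord(4) divides φ(59) = 58.
Divisors of 58: 1, 2, 29, 58.
Repeated squaring: 4^1 ≡ 4, 4^2 ≡ 16, 4^4 ≡ 20, 4^8 ≡ 46, 4^16 ≡ 51, 4^32 ≡ 5 (mod 59).
Test 4^d mod 59 for each divisor d in increasing order:
4^1 ≡ 4
4^2 ≡ 16
4^29 = 4^16·4^8·4^4·4^1 ≡ 1  ← first divisor giving 1
The order is 29.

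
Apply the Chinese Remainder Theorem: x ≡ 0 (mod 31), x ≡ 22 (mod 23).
620

Using Chinese Remainder Theorem:
M = 31 × 23 = 713
M1 = 23, M2 = 31
y1 = 23^(-1) mod 31 = 27
y2 = 31^(-1) mod 23 = 3
x = (0×23×27 + 22×31×3) mod 713 = 620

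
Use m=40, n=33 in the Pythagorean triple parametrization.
(511, 2640, 2689)

Euclid's formula: a = m² - n², b = 2mn, c = m² + n²
m = 40, n = 33
a = 40² - 33² = 1600 - 1089 = 511
b = 2 × 40 × 33 = 2640
c = 40² + 33² = 1600 + 1089 = 2689
Verification: 511² + 2640² = 261121 + 6969600 = 7230721 = 2689² ✓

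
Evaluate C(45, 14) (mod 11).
0

Using Lucas' theorem:
Write n=45 and k=14 in base 11:
n in base 11: [4, 1]
k in base 11: [1, 3]
C(45,14) mod 11 = ∏ C(n_i, k_i) mod 11
Digit binomials (mod 11): C(4,1) = 4; C(1,3) = 0 (k_i > n_i)
Product: 4 × 0 = 0 ≡ 0 (mod 11)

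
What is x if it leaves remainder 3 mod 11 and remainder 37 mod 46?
267

Using Chinese Remainder Theorem:
M = 11 × 46 = 506
M1 = 46, M2 = 11
y1 = 46^(-1) mod 11 = 6
y2 = 11^(-1) mod 46 = 21
x = (3×46×6 + 37×11×21) mod 506 = 267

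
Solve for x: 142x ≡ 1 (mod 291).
166

gcd(142, 291) = 1, so the inverse exists.
Extended Euclidean algorithm on (291, 142):
291 = 2 × 142 + 7  ⟹  7 = (1)·291 + (-2)·142
142 = 20 × 7 + 2  ⟹  2 = (-20)·291 + (41)·142
7 = 3 × 2 + 1  ⟹  1 = (61)·291 + (-125)·142
So (-125)·142 ≡ 1 (mod 291), i.e. 142^(-1) ≡ -125 ≡ 166 (mod 291).
Check: 142 × 166 = 23572 ≡ 1 (mod 291)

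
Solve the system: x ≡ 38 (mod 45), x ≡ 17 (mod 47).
1568

Using Chinese Remainder Theorem:
M = 45 × 47 = 2115
M1 = 47, M2 = 45
y1 = 47^(-1) mod 45 = 23
y2 = 45^(-1) mod 47 = 23
x = (38×47×23 + 17×45×23) mod 2115 = 1568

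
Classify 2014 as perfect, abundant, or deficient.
deficient

Proper divisors of 2014: sum = 1 + 2 + 19 + 38 + 53 + 106 + 1007 = 1226
Since 1226 < 2014, 2014 is deficient.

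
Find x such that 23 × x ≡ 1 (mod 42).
11

gcd(23, 42) = 1, so the inverse exists.
Extended Euclidean algorithm on (42, 23):
42 = 1 × 23 + 19  ⟹  19 = (1)·42 + (-1)·23
23 = 1 × 19 + 4  ⟹  4 = (-1)·42 + (2)·23
19 = 4 × 4 + 3  ⟹  3 = (5)·42 + (-9)·23
4 = 1 × 3 + 1  ⟹  1 = (-6)·42 + (11)·23
So (11)·23 ≡ 1 (mod 42), i.e. 23^(-1) ≡ 11 (mod 42).
Check: 23 × 11 = 253 ≡ 1 (mod 42)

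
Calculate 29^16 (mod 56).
1

Repeated squaring. Binary of 16 = 10000.
29^1 ≡ 29 (mod 56); 29^2 ≡ 1 (mod 56); 29^4 ≡ 1 (mod 56); 29^8 ≡ 1 (mod 56); 29^16 ≡ 1 (mod 56)
29^16 = 29^16 ≡ 1 (mod 56)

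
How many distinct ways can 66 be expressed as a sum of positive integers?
2323520

p(n) counts ways to write n as a sum of positive integers (order ignored).
Euler's pentagonal recurrence: p(k) = p(k-1) + p(k-2) - p(k-5) - p(k-7) + p(k-12) + p(k-15) - ... (offsets j(3j∓1)/2, signs ++--, p(0)=1, p(<0)=0).
DP table for k = 0..65: p(0)=1, p(1)=1, p(2)=2, p(3)=3, p(4)=5, p(5)=7, p(6)=11, p(7)=15, p(8)=22, p(9)=30, p(10)=42, p(11)=56, p(12)=77, p(13)=101, p(14)=135, p(15)=176, p(16)=231, p(17)=297, p(18)=385, p(19)=490, p(20)=627, p(21)=792, p(22)=1002, p(23)=1255, p(24)=1575, p(25)=1958, p(26)=2436, p(27)=3010, p(28)=3718, p(29)=4565, p(30)=5604, p(31)=6842, p(32)=8349, p(33)=10143, p(34)=12310, p(35)=14883, p(36)=17977, p(37)=21637, p(38)=26015, p(39)=31185, p(40)=37338, p(41)=44583, p(42)=53174, p(43)=63261, p(44)=75175, p(45)=89134, p(46)=105558, p(47)=124754, p(48)=147273, p(49)=173525, p(50)=204226, p(51)=239943, p(52)=281589, p(53)=329931, p(54)=386155, p(55)=451276, p(56)=526823, p(57)=614154, p(58)=715220, p(59)=831820, p(60)=966467, p(61)=1121505, p(62)=1300156, p(63)=1505499, p(64)=1741630, p(65)=2012558.
Final step: p(66) = p(65) + p(64) - p(61) - p(59) + p(54) + p(51) - p(44) - p(40) + p(31) + p(26) - p(15) - p(9)
= 2012558 + 1741630 - 1121505 - 831820 + 386155 + 239943 - 75175 - 37338 + 6842 + 2436 - 176 - 30
= 2323520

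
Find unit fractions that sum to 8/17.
1/3 + 1/8 + 1/82 + 1/16728

Greedy algorithm:
8/17: ceiling(17/8) = 3, use 1/3
7/51: ceiling(51/7) = 8, use 1/8
5/408: ceiling(408/5) = 82, use 1/82
1/16728: ceiling(16728/1) = 16728, use 1/16728
Result: 8/17 = 1/3 + 1/8 + 1/82 + 1/16728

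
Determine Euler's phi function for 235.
184

235 = 5 × 47
φ(n) = n × ∏(1 - 1/p) for each prime p dividing n
φ(235) = 235 × (1 - 1/5) × (1 - 1/47) = 184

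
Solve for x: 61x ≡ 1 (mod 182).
3

gcd(61, 182) = 1, so the inverse exists.
Extended Euclidean algorithm on (182, 61):
182 = 2 × 61 + 60  ⟹  60 = (1)·182 + (-2)·61
61 = 1 × 60 + 1  ⟹  1 = (-1)·182 + (3)·61
So (3)·61 ≡ 1 (mod 182), i.e. 61^(-1) ≡ 3 (mod 182).
Check: 61 × 3 = 183 ≡ 1 (mod 182)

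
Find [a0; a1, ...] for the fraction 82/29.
[2; 1, 4, 1, 4]

Euclidean algorithm steps:
82 = 2 × 29 + 24
29 = 1 × 24 + 5
24 = 4 × 5 + 4
5 = 1 × 4 + 1
4 = 4 × 1 + 0
Continued fraction: [2; 1, 4, 1, 4]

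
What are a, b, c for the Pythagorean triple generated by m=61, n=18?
(3397, 2196, 4045)

Euclid's formula: a = m² - n², b = 2mn, c = m² + n²
m = 61, n = 18
a = 61² - 18² = 3721 - 324 = 3397
b = 2 × 61 × 18 = 2196
c = 61² + 18² = 3721 + 324 = 4045
Verification: 3397² + 2196² = 11539609 + 4822416 = 16362025 = 4045² ✓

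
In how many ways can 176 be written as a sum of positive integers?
476715857290

p(n) counts ways to write n as a sum of positive integers (order ignored).
Euler's pentagonal recurrence: p(k) = p(k-1) + p(k-2) - p(k-5) - p(k-7) + p(k-12) + p(k-15) - ... (offsets j(3j∓1)/2, signs ++--, p(0)=1, p(<0)=0).
DP table for k = 0..175: p(0)=1, p(1)=1, p(2)=2, p(3)=3, p(4)=5, p(5)=7, p(6)=11, p(7)=15, p(8)=22, p(9)=30, p(10)=42, p(11)=56, p(12)=77, p(13)=101, p(14)=135, p(15)=176, p(16)=231, p(17)=297, p(18)=385, p(19)=490, p(20)=627, p(21)=792, p(22)=1002, p(23)=1255, p(24)=1575, p(25)=1958, p(26)=2436, p(27)=3010, p(28)=3718, p(29)=4565, p(30)=5604, p(31)=6842, p(32)=8349, p(33)=10143, p(34)=12310, p(35)=14883, p(36)=17977, p(37)=21637, p(38)=26015, p(39)=31185, p(40)=37338, p(41)=44583, p(42)=53174, p(43)=63261, p(44)=75175, p(45)=89134, p(46)=105558, p(47)=124754, p(48)=147273, p(49)=173525, p(50)=204226, p(51)=239943, p(52)=281589, p(53)=329931, p(54)=386155, p(55)=451276, p(56)=526823, p(57)=614154, p(58)=715220, p(59)=831820, p(60)=966467, p(61)=1121505, p(62)=1300156, p(63)=1505499, p(64)=1741630, p(65)=2012558, p(66)=2323520, p(67)=2679689, p(68)=3087735, p(69)=3554345, p(70)=4087968, p(71)=4697205, p(72)=5392783, p(73)=6185689, p(74)=7089500, p(75)=8118264, p(76)=9289091, p(77)=10619863, p(78)=12132164, p(79)=13848650, p(80)=15796476, p(81)=18004327, p(82)=20506255, p(83)=23338469, p(84)=26543660, p(85)=30167357, p(86)=34262962, p(87)=38887673, p(88)=44108109, p(89)=49995925, p(90)=56634173, p(91)=64112359, p(92)=72533807, p(93)=82010177, p(94)=92669720, p(95)=104651419, p(96)=118114304, p(97)=133230930, p(98)=150198136, p(99)=169229875, p(100)=190569292, p(101)=214481126, p(102)=241265379, p(103)=271248950, p(104)=304801365, p(105)=342325709, p(106)=384276336, p(107)=431149389, p(108)=483502844, p(109)=541946240, p(110)=607163746, p(111)=679903203, p(112)=761002156, p(113)=851376628, p(114)=952050665, p(115)=1064144451, p(116)=1188908248, p(117)=1327710076, p(118)=1482074143, p(119)=1653668665, p(120)=1844349560, p(121)=2056148051, p(122)=2291320912, p(123)=2552338241, p(124)=2841940500, p(125)=3163127352, p(126)=3519222692, p(127)=3913864295, p(128)=4351078600, p(129)=4835271870, p(130)=5371315400, p(131)=5964539504, p(132)=6620830889, p(133)=7346629512, p(134)=8149040695, p(135)=9035836076, p(136)=10015581680, p(137)=11097645016, p(138)=12292341831, p(139)=13610949895, p(140)=15065878135, p(141)=16670689208, p(142)=18440293320, p(143)=20390982757, p(144)=22540654445, p(145)=24908858009, p(146)=27517052599, p(147)=30388671978, p(148)=33549419497, p(149)=37027355200, p(150)=40853235313, p(151)=45060624582, p(152)=49686288421, p(153)=54770336324, p(154)=60356673280, p(155)=66493182097, p(156)=73232243759, p(157)=80630964769, p(158)=88751778802, p(159)=97662728555, p(160)=107438159466, p(161)=118159068427, p(162)=129913904637, p(163)=142798995930, p(164)=156919475295, p(165)=172389800255, p(166)=189334822579, p(167)=207890420102, p(168)=228204732751, p(169)=250438925115, p(170)=274768617130, p(171)=301384802048, p(172)=330495499613, p(173)=362326859895, p(174)=397125074750, p(175)=435157697830.
Final step: p(176) = p(175) + p(174) - p(171) - p(169) + p(164) + p(161) - p(154) - p(150) + p(141) + p(136) - p(125) - p(119) + p(106) + p(99) - p(84) - p(76) + p(59) + p(50) - p(31) - p(21) + p(0)
= 435157697830 + 397125074750 - 301384802048 - 250438925115 + 156919475295 + 118159068427 - 60356673280 - 40853235313 + 16670689208 + 10015581680 - 3163127352 - 1653668665 + 384276336 + 169229875 - 26543660 - 9289091 + 831820 + 204226 - 6842 - 792 + 1
= 476715857290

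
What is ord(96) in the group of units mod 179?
178

179 is prime, so ord(96) divides φ(179) = 178.
Divisors of 178: 1, 2, 89, 178.
Repeated squaring: 96^1 ≡ 96, 96^2 ≡ 87, 96^4 ≡ 51, 96^8 ≡ 95, 96^16 ≡ 75, 96^32 ≡ 76, 96^64 ≡ 48, 96^128 ≡ 156 (mod 179).
Test 96^d mod 179 for each divisor d in increasing order:
96^1 ≡ 96
96^2 ≡ 87
96^89 = 96^64·96^16·96^8·96^1 ≡ 178
96^178 = 96^128·96^32·96^16·96^2 ≡ 1  ← first divisor giving 1
The order is 178.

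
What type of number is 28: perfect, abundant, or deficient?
perfect

Proper divisors of 28: sum = 1 + 2 + 4 + 7 + 14 = 28
Since 28 = 28, 28 is perfect.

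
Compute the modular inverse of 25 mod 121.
92

gcd(25, 121) = 1, so the inverse exists.
Extended Euclidean algorithm on (121, 25):
121 = 4 × 25 + 21  ⟹  21 = (1)·121 + (-4)·25
25 = 1 × 21 + 4  ⟹  4 = (-1)·121 + (5)·25
21 = 5 × 4 + 1  ⟹  1 = (6)·121 + (-29)·25
So (-29)·25 ≡ 1 (mod 121), i.e. 25^(-1) ≡ -29 ≡ 92 (mod 121).
Check: 25 × 92 = 2300 ≡ 1 (mod 121)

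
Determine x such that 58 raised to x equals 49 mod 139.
110

Baby-step giant-step with step n = ⌈√139⌉ = 12.
Baby steps 58^j mod 139 (j:value) for j=0..11: 0:1, 1:58, 2:28, 3:95, 4:89, 5:19, 6:129, 7:115, 8:137, 9:23, 10:83, 11:88.
Giant-step multiplier: 58^(-12) ≡ 58^(138-12) = 58^126 ≡ 57 (mod 139).
Giant steps γ_i = 49·57^i mod 139: γ_0=49, γ_1=13, γ_2=46, γ_3=120, γ_4=29, γ_5=124, γ_6=118, γ_7=54, γ_8=20, γ_9=28 (in table at j=2).
x = i·n + j = 9·12 + 2 = 110.
Check: 58^110 ≡ 49 (mod 139).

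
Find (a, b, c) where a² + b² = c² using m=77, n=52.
(3225, 8008, 8633)

Euclid's formula: a = m² - n², b = 2mn, c = m² + n²
m = 77, n = 52
a = 77² - 52² = 5929 - 2704 = 3225
b = 2 × 77 × 52 = 8008
c = 77² + 52² = 5929 + 2704 = 8633
Verification: 3225² + 8008² = 10400625 + 64128064 = 74528689 = 8633² ✓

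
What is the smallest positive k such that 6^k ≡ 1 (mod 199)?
198

199 is prime, so ord(6) divides φ(199) = 198.
Divisors of 198: 1, 2, 3, 6, 9, 11, 18, 22, 33, 66, 99, 198.
Repeated squaring: 6^1 ≡ 6, 6^2 ≡ 36, 6^4 ≡ 102, 6^8 ≡ 56, 6^16 ≡ 151, 6^32 ≡ 115, 6^64 ≡ 91, 6^128 ≡ 122 (mod 199).
Test 6^d mod 199 for each divisor d in increasing order:
6^1 ≡ 6
6^2 ≡ 36
6^3 = 6^2·6^1 ≡ 17
6^6 = 6^4·6^2 ≡ 90
6^9 = 6^8·6^1 ≡ 137
6^11 = 6^8·6^2·6^1 ≡ 156
6^18 = 6^16·6^2 ≡ 63
6^22 = 6^16·6^4·6^2 ≡ 58
6^33 = 6^32·6^1 ≡ 93
6^66 = 6^64·6^2 ≡ 92
6^99 = 6^64·6^32·6^2·6^1 ≡ 198
6^198 = 6^128·6^64·6^4·6^2 ≡ 1  ← first divisor giving 1
The order is 198.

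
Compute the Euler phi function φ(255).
128

255 = 3 × 5 × 17
φ(n) = n × ∏(1 - 1/p) for each prime p dividing n
φ(255) = 255 × (1 - 1/3) × (1 - 1/5) × (1 - 1/17) = 128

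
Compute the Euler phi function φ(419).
418

419 = 419
φ(n) = n × ∏(1 - 1/p) for each prime p dividing n
φ(419) = 419 × (1 - 1/419) = 418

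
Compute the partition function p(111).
679903203

p(n) counts ways to write n as a sum of positive integers (order ignored).
Euler's pentagonal recurrence: p(k) = p(k-1) + p(k-2) - p(k-5) - p(k-7) + p(k-12) + p(k-15) - ... (offsets j(3j∓1)/2, signs ++--, p(0)=1, p(<0)=0).
DP table for k = 0..110: p(0)=1, p(1)=1, p(2)=2, p(3)=3, p(4)=5, p(5)=7, p(6)=11, p(7)=15, p(8)=22, p(9)=30, p(10)=42, p(11)=56, p(12)=77, p(13)=101, p(14)=135, p(15)=176, p(16)=231, p(17)=297, p(18)=385, p(19)=490, p(20)=627, p(21)=792, p(22)=1002, p(23)=1255, p(24)=1575, p(25)=1958, p(26)=2436, p(27)=3010, p(28)=3718, p(29)=4565, p(30)=5604, p(31)=6842, p(32)=8349, p(33)=10143, p(34)=12310, p(35)=14883, p(36)=17977, p(37)=21637, p(38)=26015, p(39)=31185, p(40)=37338, p(41)=44583, p(42)=53174, p(43)=63261, p(44)=75175, p(45)=89134, p(46)=105558, p(47)=124754, p(48)=147273, p(49)=173525, p(50)=204226, p(51)=239943, p(52)=281589, p(53)=329931, p(54)=386155, p(55)=451276, p(56)=526823, p(57)=614154, p(58)=715220, p(59)=831820, p(60)=966467, p(61)=1121505, p(62)=1300156, p(63)=1505499, p(64)=1741630, p(65)=2012558, p(66)=2323520, p(67)=2679689, p(68)=3087735, p(69)=3554345, p(70)=4087968, p(71)=4697205, p(72)=5392783, p(73)=6185689, p(74)=7089500, p(75)=8118264, p(76)=9289091, p(77)=10619863, p(78)=12132164, p(79)=13848650, p(80)=15796476, p(81)=18004327, p(82)=20506255, p(83)=23338469, p(84)=26543660, p(85)=30167357, p(86)=34262962, p(87)=38887673, p(88)=44108109, p(89)=49995925, p(90)=56634173, p(91)=64112359, p(92)=72533807, p(93)=82010177, p(94)=92669720, p(95)=104651419, p(96)=118114304, p(97)=133230930, p(98)=150198136, p(99)=169229875, p(100)=190569292, p(101)=214481126, p(102)=241265379, p(103)=271248950, p(104)=304801365, p(105)=342325709, p(106)=384276336, p(107)=431149389, p(108)=483502844, p(109)=541946240, p(110)=607163746.
Final step: p(111) = p(110) + p(109) - p(106) - p(104) + p(99) + p(96) - p(89) - p(85) + p(76) + p(71) - p(60) - p(54) + p(41) + p(34) - p(19) - p(11)
= 607163746 + 541946240 - 384276336 - 304801365 + 169229875 + 118114304 - 49995925 - 30167357 + 9289091 + 4697205 - 966467 - 386155 + 44583 + 12310 - 490 - 56
= 679903203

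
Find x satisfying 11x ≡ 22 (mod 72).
x ≡ 2 (mod 72)

gcd(11, 72) = 1, which divides 22, so solutions exist.
Find 11^(-1) mod 72 by the extended Euclidean algorithm:
72 = 6 × 11 + 6  ⟹  6 = (1)·72 + (-6)·11
11 = 1 × 6 + 5  ⟹  5 = (-1)·72 + (7)·11
6 = 1 × 5 + 1  ⟹  1 = (2)·72 + (-13)·11
So (-13)·11 ≡ 1 (mod 72), i.e. 11^(-1) ≡ -13 ≡ 59 (mod 72).
x ≡ 59 × 22 = 1298 ≡ 2 (mod 72).
Check: 11 × 2 = 22 ≡ 22 (mod 72).
Unique solution: x ≡ 2 (mod 72)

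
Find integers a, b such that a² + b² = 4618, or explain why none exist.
37² + 57² (a=37, b=57)

Factorization: 4618 = 2 × 2309
By Fermat: n is sum of two squares iff every prime p ≡ 3 (mod 4) appears to even power.
All primes ≡ 3 (mod 4) appear to even power.
Search a = 0, 1, 2, … for 4618 - a² a perfect square: first hit at a = 37: 4618 - 1369 = 3249 = 57².
4618 = 37² + 57² = 1369 + 3249 ✓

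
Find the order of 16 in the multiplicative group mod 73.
9

73 is prime, so ord(16) divides φ(73) = 72.
Divisors of 72: 1, 2, 3, 4, 6, 8, 9, 12, 18, 24, 36, 72.
Repeated squaring: 16^1 ≡ 16, 16^2 ≡ 37, 16^4 ≡ 55, 16^8 ≡ 32, 16^16 ≡ 2, 16^32 ≡ 4, 16^64 ≡ 16 (mod 73).
Test 16^d mod 73 for each divisor d in increasing order:
16^1 ≡ 16
16^2 ≡ 37
16^3 = 16^2·16^1 ≡ 8
16^4 ≡ 55
16^6 = 16^4·16^2 ≡ 64
16^8 ≡ 32
16^9 = 16^8·16^1 ≡ 1  ← first divisor giving 1
The order is 9.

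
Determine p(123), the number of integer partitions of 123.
2552338241

p(n) counts ways to write n as a sum of positive integers (order ignored).
Euler's pentagonal recurrence: p(k) = p(k-1) + p(k-2) - p(k-5) - p(k-7) + p(k-12) + p(k-15) - ... (offsets j(3j∓1)/2, signs ++--, p(0)=1, p(<0)=0).
DP table for k = 0..122: p(0)=1, p(1)=1, p(2)=2, p(3)=3, p(4)=5, p(5)=7, p(6)=11, p(7)=15, p(8)=22, p(9)=30, p(10)=42, p(11)=56, p(12)=77, p(13)=101, p(14)=135, p(15)=176, p(16)=231, p(17)=297, p(18)=385, p(19)=490, p(20)=627, p(21)=792, p(22)=1002, p(23)=1255, p(24)=1575, p(25)=1958, p(26)=2436, p(27)=3010, p(28)=3718, p(29)=4565, p(30)=5604, p(31)=6842, p(32)=8349, p(33)=10143, p(34)=12310, p(35)=14883, p(36)=17977, p(37)=21637, p(38)=26015, p(39)=31185, p(40)=37338, p(41)=44583, p(42)=53174, p(43)=63261, p(44)=75175, p(45)=89134, p(46)=105558, p(47)=124754, p(48)=147273, p(49)=173525, p(50)=204226, p(51)=239943, p(52)=281589, p(53)=329931, p(54)=386155, p(55)=451276, p(56)=526823, p(57)=614154, p(58)=715220, p(59)=831820, p(60)=966467, p(61)=1121505, p(62)=1300156, p(63)=1505499, p(64)=1741630, p(65)=2012558, p(66)=2323520, p(67)=2679689, p(68)=3087735, p(69)=3554345, p(70)=4087968, p(71)=4697205, p(72)=5392783, p(73)=6185689, p(74)=7089500, p(75)=8118264, p(76)=9289091, p(77)=10619863, p(78)=12132164, p(79)=13848650, p(80)=15796476, p(81)=18004327, p(82)=20506255, p(83)=23338469, p(84)=26543660, p(85)=30167357, p(86)=34262962, p(87)=38887673, p(88)=44108109, p(89)=49995925, p(90)=56634173, p(91)=64112359, p(92)=72533807, p(93)=82010177, p(94)=92669720, p(95)=104651419, p(96)=118114304, p(97)=133230930, p(98)=150198136, p(99)=169229875, p(100)=190569292, p(101)=214481126, p(102)=241265379, p(103)=271248950, p(104)=304801365, p(105)=342325709, p(106)=384276336, p(107)=431149389, p(108)=483502844, p(109)=541946240, p(110)=607163746, p(111)=679903203, p(112)=761002156, p(113)=851376628, p(114)=952050665, p(115)=1064144451, p(116)=1188908248, p(117)=1327710076, p(118)=1482074143, p(119)=1653668665, p(120)=1844349560, p(121)=2056148051, p(122)=2291320912.
Final step: p(123) = p(122) + p(121) - p(118) - p(116) + p(111) + p(108) - p(101) - p(97) + p(88) + p(83) - p(72) - p(66) + p(53) + p(46) - p(31) - p(23) + p(6)
= 2291320912 + 2056148051 - 1482074143 - 1188908248 + 679903203 + 483502844 - 214481126 - 133230930 + 44108109 + 23338469 - 5392783 - 2323520 + 329931 + 105558 - 6842 - 1255 + 11
= 2552338241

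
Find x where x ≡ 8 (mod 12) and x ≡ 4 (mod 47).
380

Using Chinese Remainder Theorem:
M = 12 × 47 = 564
M1 = 47, M2 = 12
y1 = 47^(-1) mod 12 = 11
y2 = 12^(-1) mod 47 = 4
x = (8×47×11 + 4×12×4) mod 564 = 380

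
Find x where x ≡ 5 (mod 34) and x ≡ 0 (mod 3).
39

Using Chinese Remainder Theorem:
M = 34 × 3 = 102
M1 = 3, M2 = 34
y1 = 3^(-1) mod 34 = 23
y2 = 34^(-1) mod 3 = 1
x = (5×3×23 + 0×34×1) mod 102 = 39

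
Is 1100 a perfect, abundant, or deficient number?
abundant

Proper divisors of 1100: sum = 1 + 2 + 4 + 5 + 10 + 11 + 20 + 22 + ... + 110 + 220 + 275 + 550 (17 divisors) = 1504
Since 1504 > 1100, 1100 is abundant.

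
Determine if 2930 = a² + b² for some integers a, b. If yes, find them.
11² + 53² (a=11, b=53)

Factorization: 2930 = 2 × 5 × 293
By Fermat: n is sum of two squares iff every prime p ≡ 3 (mod 4) appears to even power.
All primes ≡ 3 (mod 4) appear to even power.
Search a = 0, 1, 2, … for 2930 - a² a perfect square: first hit at a = 11: 2930 - 121 = 2809 = 53².
2930 = 11² + 53² = 121 + 2809 ✓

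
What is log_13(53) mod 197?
144

Baby-step giant-step with step n = ⌈√197⌉ = 15.
Baby steps 13^j mod 197 (j:value) for j=0..14: 0:1, 1:13, 2:169, 3:30, 4:193, 5:145, 6:112, 7:77, 8:16, 9:11, 10:143, 11:86, 12:133, 13:153, 14:19.
Giant-step multiplier: 13^(-15) ≡ 13^(196-15) = 13^181 ≡ 67 (mod 197).
Giant steps γ_i = 53·67^i mod 197: γ_0=53, γ_1=5, γ_2=138, γ_3=184, γ_4=114, γ_5=152, γ_6=137, γ_7=117, γ_8=156, γ_9=11 (in table at j=9).
x = i·n + j = 9·15 + 9 = 144.
Check: 13^144 ≡ 53 (mod 197).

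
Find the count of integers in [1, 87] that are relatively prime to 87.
56

87 = 3 × 29
φ(n) = n × ∏(1 - 1/p) for each prime p dividing n
φ(87) = 87 × (1 - 1/3) × (1 - 1/29) = 56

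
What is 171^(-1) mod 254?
153

gcd(171, 254) = 1, so the inverse exists.
Extended Euclidean algorithm on (254, 171):
254 = 1 × 171 + 83  ⟹  83 = (1)·254 + (-1)·171
171 = 2 × 83 + 5  ⟹  5 = (-2)·254 + (3)·171
83 = 16 × 5 + 3  ⟹  3 = (33)·254 + (-49)·171
5 = 1 × 3 + 2  ⟹  2 = (-35)·254 + (52)·171
3 = 1 × 2 + 1  ⟹  1 = (68)·254 + (-101)·171
So (-101)·171 ≡ 1 (mod 254), i.e. 171^(-1) ≡ -101 ≡ 153 (mod 254).
Check: 171 × 153 = 26163 ≡ 1 (mod 254)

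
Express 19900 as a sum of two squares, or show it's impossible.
Not possible

Factorization: 19900 = 2^2 × 5^2 × 199
By Fermat: n is sum of two squares iff every prime p ≡ 3 (mod 4) appears to even power.
Prime(s) ≡ 3 (mod 4) with odd exponent: [(199, 1)]
Therefore 19900 cannot be expressed as a² + b².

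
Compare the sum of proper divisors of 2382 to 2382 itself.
abundant

Proper divisors of 2382: sum = 1 + 2 + 3 + 6 + 397 + 794 + 1191 = 2394
Since 2394 > 2382, 2382 is abundant.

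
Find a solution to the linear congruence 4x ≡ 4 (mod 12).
x ≡ 1 (mod 3)

gcd(4, 12) = 4, which divides 4, so solutions exist.
Divide through by 4: x ≡ 1 (mod 3).
The coefficient of x is now 1, so x ≡ 1 (mod 3).
Check: 4 × 1 = 4 ≡ 4 (mod 12).
x ≡ 1 (mod 3), giving 4 solutions mod 12.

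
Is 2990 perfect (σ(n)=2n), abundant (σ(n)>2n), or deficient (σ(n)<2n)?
abundant

Proper divisors of 2990: sum = 1 + 2 + 5 + 10 + 13 + 23 + 26 + 46 + 65 + 115 + 130 + 230 + 299 + 598 + 1495 = 3058
Since 3058 > 2990, 2990 is abundant.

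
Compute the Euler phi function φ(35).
24

35 = 5 × 7
φ(n) = n × ∏(1 - 1/p) for each prime p dividing n
φ(35) = 35 × (1 - 1/5) × (1 - 1/7) = 24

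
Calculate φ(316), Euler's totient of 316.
156

316 = 2^2 × 79
φ(n) = n × ∏(1 - 1/p) for each prime p dividing n
φ(316) = 316 × (1 - 1/2) × (1 - 1/79) = 156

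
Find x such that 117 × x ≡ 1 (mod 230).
173

gcd(117, 230) = 1, so the inverse exists.
Extended Euclidean algorithm on (230, 117):
230 = 1 × 117 + 113  ⟹  113 = (1)·230 + (-1)·117
117 = 1 × 113 + 4  ⟹  4 = (-1)·230 + (2)·117
113 = 28 × 4 + 1  ⟹  1 = (29)·230 + (-57)·117
So (-57)·117 ≡ 1 (mod 230), i.e. 117^(-1) ≡ -57 ≡ 173 (mod 230).
Check: 117 × 173 = 20241 ≡ 1 (mod 230)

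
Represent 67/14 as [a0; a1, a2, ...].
[4; 1, 3, 1, 2]

Euclidean algorithm steps:
67 = 4 × 14 + 11
14 = 1 × 11 + 3
11 = 3 × 3 + 2
3 = 1 × 2 + 1
2 = 2 × 1 + 0
Continued fraction: [4; 1, 3, 1, 2]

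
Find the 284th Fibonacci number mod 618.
159

Matrix identity: Q^n = [[F_(n+1), F_n], [F_n, F_(n-1)]] with Q = [[1,1],[1,0]].
n = 284 = 100011100₂. Square-and-multiply, entries mod 618:
Q^1 = [[1,1],[1,0]]
Q^2 = (Q^1)² = [[2,1],[1,1]]
Q^4 = (Q^2)² = [[5,3],[3,2]]
Q^8 = (Q^4)² = [[34,21],[21,13]]
Q^17 = (Q^8)²·Q = [[112,361],[361,369]]
Q^35 = (Q^17)²·Q = [[90,107],[107,601]]
Q^71 = (Q^35)²·Q = [[168,391],[391,395]]
Q^142 = (Q^71)² = [[31,125],[125,524]]
Q^284 = (Q^142)² = [[518,159],[159,359]]
F_284 mod 618 = Q^284[0][1] = 159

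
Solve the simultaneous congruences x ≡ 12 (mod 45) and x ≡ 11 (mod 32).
1227

Using Chinese Remainder Theorem:
M = 45 × 32 = 1440
M1 = 32, M2 = 45
y1 = 32^(-1) mod 45 = 38
y2 = 45^(-1) mod 32 = 5
x = (12×32×38 + 11×45×5) mod 1440 = 1227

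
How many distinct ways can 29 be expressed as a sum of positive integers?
4565

p(n) counts ways to write n as a sum of positive integers (order ignored).
Euler's pentagonal recurrence: p(k) = p(k-1) + p(k-2) - p(k-5) - p(k-7) + p(k-12) + p(k-15) - ... (offsets j(3j∓1)/2, signs ++--, p(0)=1, p(<0)=0).
DP table for k = 0..28: p(0)=1, p(1)=1, p(2)=2, p(3)=3, p(4)=5, p(5)=7, p(6)=11, p(7)=15, p(8)=22, p(9)=30, p(10)=42, p(11)=56, p(12)=77, p(13)=101, p(14)=135, p(15)=176, p(16)=231, p(17)=297, p(18)=385, p(19)=490, p(20)=627, p(21)=792, p(22)=1002, p(23)=1255, p(24)=1575, p(25)=1958, p(26)=2436, p(27)=3010, p(28)=3718.
Final step: p(29) = p(28) + p(27) - p(24) - p(22) + p(17) + p(14) - p(7) - p(3)
= 3718 + 3010 - 1575 - 1002 + 297 + 135 - 15 - 3
= 4565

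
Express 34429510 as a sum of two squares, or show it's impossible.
Not possible

Factorization: 34429510 = 2 × 5 × 151^3
By Fermat: n is sum of two squares iff every prime p ≡ 3 (mod 4) appears to even power.
Prime(s) ≡ 3 (mod 4) with odd exponent: [(151, 3)]
Therefore 34429510 cannot be expressed as a² + b².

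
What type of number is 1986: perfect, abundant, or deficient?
abundant

Proper divisors of 1986: sum = 1 + 2 + 3 + 6 + 331 + 662 + 993 = 1998
Since 1998 > 1986, 1986 is abundant.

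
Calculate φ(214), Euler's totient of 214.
106

214 = 2 × 107
φ(n) = n × ∏(1 - 1/p) for each prime p dividing n
φ(214) = 214 × (1 - 1/2) × (1 - 1/107) = 106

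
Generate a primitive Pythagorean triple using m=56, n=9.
(3055, 1008, 3217)

Euclid's formula: a = m² - n², b = 2mn, c = m² + n²
m = 56, n = 9
a = 56² - 9² = 3136 - 81 = 3055
b = 2 × 56 × 9 = 1008
c = 56² + 9² = 3136 + 81 = 3217
Verification: 3055² + 1008² = 9333025 + 1016064 = 10349089 = 3217² ✓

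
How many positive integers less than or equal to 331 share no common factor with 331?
330

331 = 331
φ(n) = n × ∏(1 - 1/p) for each prime p dividing n
φ(331) = 331 × (1 - 1/331) = 330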